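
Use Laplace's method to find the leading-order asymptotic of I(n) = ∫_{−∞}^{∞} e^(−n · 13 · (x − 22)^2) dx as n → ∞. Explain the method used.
I(n) = sqrt(π/(13n))

Here φ(x) = 13 · (x − 22)^2 has its unique minimum at x* = 22 with φ(x*) = 0 and φ''(x*) = 26. Laplace's method gives
  I(n) ~ e^(−n φ(x*)) · sqrt(2π / (n · φ''(x*))) = sqrt(2π / (26n)) = sqrt(π/(13n)).
This is exact: substituting u = (x − 22)·sqrt(13n) gives I(n) = (1/sqrt(13n)) ∫_{−∞}^{∞} e^(−u^2) du = sqrt(π/(13n)).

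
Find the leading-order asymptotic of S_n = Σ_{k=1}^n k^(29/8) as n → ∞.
S_n ~ (8/37) · n^(37/8)

Integral comparison: Σ_{k=1}^n k^(29/8) = ∫_0^n x^(29/8) dx + O(n^(29/8)). The integral is n^(1 + 29/8) / (1 + 29/8) = n^((29+8)/8) / ((29+8)/8) = (8/37) · n^(37/8).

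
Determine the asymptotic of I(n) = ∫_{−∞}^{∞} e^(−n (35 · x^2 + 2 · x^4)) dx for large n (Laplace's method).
I(n) ~ sqrt(π/(35n))

φ(x) = 35 · x^2 + 2 · x^4 has its unique global minimum at x* = 0 (since φ'(x) = 70x + 8x^3 = 0 only at x = 0 for real x with both coefficients positive, and φ → ∞ as |x| → ∞). At x* = 0, φ(0) = 0 and φ''(0) = 70. Laplace's method then gives
  I(n) ~ sqrt(2π / (n · φ''(0))) · e^(−n φ(0)) = sqrt(2π / (70n)) = sqrt(π/(35n)).
The 2 · x^4 term contributes only at subleading order (an O(1/n) relative correction).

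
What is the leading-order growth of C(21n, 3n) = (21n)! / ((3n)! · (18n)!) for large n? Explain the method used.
C(21n, 3n) ~ (823543/46656)^(3n) · sqrt(7/(12π·3n))

Write N = 3n. Apply Stirling to each factorial:
  (7N)! ~ sqrt(2π·7N) · (7N/e)^(7N),
  N! ~ sqrt(2π N) · (N/e)^N,
  (6N)! ~ sqrt(2π·6N) · (6N/e)^(6N).
The exponential factors combine to (7N)^(7N) / (N^N · (6N)^(6N)) = 7^(7N)/6^(6N) = (7^7/6^6)^N = (823543/46656)^N.
The square-root prefactors combine to sqrt(2π·7N) / (sqrt(2π N)·sqrt(2π·6N)) = sqrt(7 / (2π·6·N)) = sqrt(7/(12π·3n)).
Substituting N = 3n: C(21n, 3n) ~ (823543/46656)^(3n) · sqrt(7/(12π·3n)).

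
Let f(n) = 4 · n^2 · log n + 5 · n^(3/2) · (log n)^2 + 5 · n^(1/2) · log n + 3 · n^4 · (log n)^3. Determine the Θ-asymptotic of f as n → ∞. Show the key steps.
f(n) ∈ Θ(n^4 · (log n)^3)

Compare the terms by growth order. For large n, n^a · (log n)^b dominates n^a' · (log n)^b' iff a > a', or (a = a' and b > b'). Ranking the 4 terms shows the dominant one is 3 · n^4 · (log n)^3. Hence f(n) ∈ Θ(n^4 · (log n)^3).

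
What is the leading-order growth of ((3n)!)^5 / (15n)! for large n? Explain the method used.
((3n)!)^5/(15n)! ~ ((2π·3n)^(4/2) / sqrt(5)) · 5^(−5·3n)  →  0

Write N = 3n. Stirling: N! ~ sqrt(2π N)(N/e)^N and (5N)! ~ sqrt(2π·5N)·(5N/e)^(5N).
  (N!)^5/(5N)! ~ (2π N)^(5/2) (N/e)^(5N) / [sqrt(2π·5N) (5N/e)^(5N)]
     = (2π N)^(5/2) / sqrt(2π·5N) · (N/(5N))^(5N)
     = (2π N)^((5−1)/2) / sqrt(5) · 5^(−5N).
Since 5^5 > 1, the factor 5^(−5N) decays exponentially, so the ratio → 0. Substituting N = 3n gives the stated form.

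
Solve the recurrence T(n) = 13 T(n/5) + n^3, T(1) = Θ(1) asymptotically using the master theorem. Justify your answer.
T(n) = Θ(n^3)

log_5 13 ≈ 1.594. f(n) = n^3 dominates n^(log_5 13) since 3 > 1.594, and the regularity condition a·f(n/b) = 13·(n/5)^3 = (13/125)·n^3 ≤ c·f(n) holds with c = 13/125 ≈ 0.104 < 1. So this is Case 3: T(n) = Θ(f(n)) = Θ(n^3).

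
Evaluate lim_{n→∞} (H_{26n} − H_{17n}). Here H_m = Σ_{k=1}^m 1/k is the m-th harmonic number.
lim = ln(26/17)

Euler-Maclaurin gives H_m = ln m + γ + 1/(2m) + O(1/m^2). The γ and O(1/m) terms cancel in the difference:
  H_{26n} − H_{17n} = ln(26n) − ln(17n) + O(1/n) = ln(26/17) + O(1/n).
Hence the limit is ln(26/17).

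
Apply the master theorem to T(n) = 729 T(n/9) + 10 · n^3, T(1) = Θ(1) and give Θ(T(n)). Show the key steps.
T(n) = Θ(n^3 log n)

log_9 729 = 3, and f(n) = 10 · n^3 = Θ(n^(log_9 729)). This is Case 2 of the master theorem: T(n) = Θ(f(n) · log n) = Θ(n^3 log n).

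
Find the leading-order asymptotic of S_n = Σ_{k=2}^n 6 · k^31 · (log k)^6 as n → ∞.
S_n ~ 3 · n^32 · (log n)^6 / 16

By integral comparison, S_n = ∫_1^n 6 · x^31 · (log x)^6 dx + O(n^31 · (log n)^6). For the integral, the leading term of ∫_1^n x^31 (log x)^6 dx is n^32/32 · (log n)^6 (by repeated integration by parts; each step lowers the log-exponent and produces a relatively O(1/log n) correction). Hence S_n ~ 3 · n^32 · (log n)^6 / 16.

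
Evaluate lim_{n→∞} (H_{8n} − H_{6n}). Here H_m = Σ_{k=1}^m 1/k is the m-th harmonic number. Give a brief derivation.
lim = ln(8/6) = ln(4/3)

Euler-Maclaurin gives H_m = ln m + γ + 1/(2m) + O(1/m^2). The γ and O(1/m) terms cancel in the difference:
  H_{8n} − H_{6n} = ln(8n) − ln(6n) + O(1/n) = ln(8/6) + O(1/n).
Hence the limit is ln(8/6) = ln(4/3).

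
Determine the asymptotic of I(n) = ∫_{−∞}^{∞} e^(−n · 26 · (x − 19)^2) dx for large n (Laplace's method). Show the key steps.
I(n) = sqrt(π/(26n))

Here φ(x) = 26 · (x − 19)^2 has its unique minimum at x* = 19 with φ(x*) = 0 and φ''(x*) = 52. Laplace's method gives
  I(n) ~ e^(−n φ(x*)) · sqrt(2π / (n · φ''(x*))) = sqrt(2π / (52n)) = sqrt(π/(26n)).
This is exact: substituting u = (x − 19)·sqrt(26n) gives I(n) = (1/sqrt(26n)) ∫_{−∞}^{∞} e^(−u^2) du = sqrt(π/(26n)).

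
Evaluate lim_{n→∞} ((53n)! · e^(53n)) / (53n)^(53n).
lim = ∞

Stirling: (53n)! ~ sqrt(2π·53n) · (53n/e)^(53n). Hence
  (53n)! · e^(53n) / (53n)^(53n) ~ sqrt(2π·53n) = sqrt(2π·53) · sqrt(n) → ∞.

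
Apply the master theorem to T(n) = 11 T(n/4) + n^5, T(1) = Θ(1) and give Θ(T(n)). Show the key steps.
T(n) = Θ(n^5)

log_4 11 ≈ 1.730. f(n) = n^5 dominates n^(log_4 11) since 5 > 1.730, and the regularity condition a·f(n/b) = 11·(n/4)^5 = (11/1024)·n^5 ≤ c·f(n) holds with c = 11/1024 ≈ 0.0107 < 1. So this is Case 3: T(n) = Θ(f(n)) = Θ(n^5).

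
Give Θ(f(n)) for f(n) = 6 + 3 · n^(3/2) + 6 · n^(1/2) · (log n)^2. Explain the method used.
f(n) ∈ Θ(n^(3/2))

Compare the terms by growth order. For large n, n^a · (log n)^b dominates n^a' · (log n)^b' iff a > a', or (a = a' and b > b'). Ranking the 3 terms shows the dominant one is 3 · n^(3/2). Hence f(n) ∈ Θ(n^(3/2)).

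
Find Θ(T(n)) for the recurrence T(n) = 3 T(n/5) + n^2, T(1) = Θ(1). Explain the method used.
T(n) = Θ(n^2)

log_5 3 ≈ 0.683. f(n) = n^2 dominates n^(log_5 3) since 2 > 0.683, and the regularity condition a·f(n/b) = 3·(n/5)^2 = (3/25)·n^2 ≤ c·f(n) holds with c = 3/25 ≈ 0.12 < 1. So this is Case 3: T(n) = Θ(f(n)) = Θ(n^2).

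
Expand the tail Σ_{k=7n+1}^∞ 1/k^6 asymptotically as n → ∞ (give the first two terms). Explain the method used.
Σ_{k>7n} 1/k^6 = 1/(5 · (7n)^5) − 1/(2 · (7n)^6) + O(1/(7n)^7)

Compare to the integral: ∫_{7n}^∞ x^(−6) dx = [−x^(−5)/5]_{7n}^∞ = 1/((6−1)·(7n)^5). The Euler-Maclaurin correction adds −f(7n)/2 = −1/(2·(7n)^6). Euler-Maclaurin then gives
  Σ_{k>7n} 1/k^6 = ∫_{7n}^∞ dx/x^6 − 1/(2·(7n)^6) + O(1/(7n)^7).
(Equivalently this is ζ(6) − Σ_{k≤7n} 1/k^6.)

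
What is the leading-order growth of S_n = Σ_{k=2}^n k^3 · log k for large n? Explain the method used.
S_n ~ n^4 log n / 4 − n^4 / 16

By integral comparison, S_n = ∫_1^n x^3 · log x dx + O(n^3 · log n). For the integral, ∫ x^3 log x dx = n^4 log n / 4 − n^4/16 (integration by parts). Hence S_n ~ n^4 log n / 4 − n^4 / 16.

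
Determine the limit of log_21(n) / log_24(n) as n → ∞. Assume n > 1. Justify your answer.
lim = ln(24) / ln(21) = log_21(24)

Change of base: log_21(n) = ln n / ln 21 and log_24(n) = ln n / ln 24. The ratio is (ln n / ln 21) · (ln 24 / ln n) = ln 24 / ln 21, a constant independent of n. So the limit is ln 24 / ln 21 = log_21(24).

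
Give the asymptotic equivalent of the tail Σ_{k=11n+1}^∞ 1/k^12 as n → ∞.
Σ_{k>11n} 1/k^12 ~ 1/(11 · (11n)^11)

Compare to the integral: ∫_{11n}^∞ x^(−12) dx = [−x^(−11)/11]_{11n}^∞ = 1/((12−1)·(11n)^11). Euler-Maclaurin then gives
  Σ_{k>11n} 1/k^12 = ∫_{11n}^∞ dx/x^12 − 1/(2·(11n)^12) + O(1/(11n)^13).
(Equivalently this is ζ(12) − Σ_{k≤11n} 1/k^12.)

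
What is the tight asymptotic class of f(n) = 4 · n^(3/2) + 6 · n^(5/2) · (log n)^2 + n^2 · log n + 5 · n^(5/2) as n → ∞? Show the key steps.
f(n) ∈ Θ(n^(5/2) · (log n)^2)

Compare the terms by growth order. For large n, n^a · (log n)^b dominates n^a' · (log n)^b' iff a > a', or (a = a' and b > b'). Ranking the 4 terms shows the dominant one is 6 · n^(5/2) · (log n)^2. Hence f(n) ∈ Θ(n^(5/2) · (log n)^2).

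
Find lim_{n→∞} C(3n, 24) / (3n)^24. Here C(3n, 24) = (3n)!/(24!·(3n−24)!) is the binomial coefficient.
lim = 1/24! = 1/620448401733239439360000

With N = 3n → ∞: C(N, 24) / N^24 = [N(N−1)…(N−23)] / (24! · N^24) = (1/24!) · 1 · (1 − 1/(3n)) · … · (1 − 23/(3n)). Each factor → 1 as N → ∞, so the limit is 1/24! = 1/620448401733239439360000.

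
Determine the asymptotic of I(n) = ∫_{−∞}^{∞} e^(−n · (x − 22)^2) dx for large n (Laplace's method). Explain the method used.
I(n) = sqrt(π/n)

Here φ(x) = (x − 22)^2 has its unique minimum at x* = 22 with φ(x*) = 0 and φ''(x*) = 2. Laplace's method gives
  I(n) ~ e^(−n φ(x*)) · sqrt(2π / (n · φ''(x*))) = sqrt(2π / (2n)) = sqrt(π/n).
This is exact: substituting u = (x − 22)·sqrt(n) gives I(n) = (1/sqrt(n)) ∫_{−∞}^{∞} e^(−u^2) du = sqrt(π/n).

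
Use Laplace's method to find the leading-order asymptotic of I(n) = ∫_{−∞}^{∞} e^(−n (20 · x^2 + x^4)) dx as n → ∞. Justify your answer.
I(n) ~ sqrt(π/(20n))

φ(x) = 20 · x^2 + x^4 has its unique global minimum at x* = 0 (since φ'(x) = 40x + 4x^3 = 0 only at x = 0 for real x with both coefficients positive, and φ → ∞ as |x| → ∞). At x* = 0, φ(0) = 0 and φ''(0) = 40. Laplace's method then gives
  I(n) ~ sqrt(2π / (n · φ''(0))) · e^(−n φ(0)) = sqrt(2π / (40n)) = sqrt(π/(20n)).
The x^4 term contributes only at subleading order (an O(1/n) relative correction).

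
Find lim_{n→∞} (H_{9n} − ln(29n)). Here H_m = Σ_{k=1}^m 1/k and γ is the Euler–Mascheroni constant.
lim = ln(9/29) + γ

By Euler-Maclaurin, H_m = ln m + γ + O(1/m). So
  H_{9n} − ln(29n) = ln(9n) + γ − ln(29n) + O(1/n)
                       = ln(9/29) + γ + O(1/n).
Hence the limit is ln(9/29) + γ.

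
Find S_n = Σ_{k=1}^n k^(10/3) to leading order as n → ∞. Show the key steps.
S_n ~ (3/13) · n^(13/3)

Integral comparison: Σ_{k=1}^n k^(10/3) = ∫_0^n x^(10/3) dx + O(n^(10/3)). The integral is n^(1 + 10/3) / (1 + 10/3) = n^((10+3)/3) / ((10+3)/3) = (3/13) · n^(13/3).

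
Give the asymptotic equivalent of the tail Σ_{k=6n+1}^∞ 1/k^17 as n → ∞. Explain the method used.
Σ_{k>6n} 1/k^17 ~ 1/(16 · (6n)^16)

Compare to the integral: ∫_{6n}^∞ x^(−17) dx = [−x^(−16)/16]_{6n}^∞ = 1/((17−1)·(6n)^16). Euler-Maclaurin then gives
  Σ_{k>6n} 1/k^17 = ∫_{6n}^∞ dx/x^17 − 1/(2·(6n)^17) + O(1/(6n)^18).
(Equivalently this is ζ(17) − Σ_{k≤6n} 1/k^17.)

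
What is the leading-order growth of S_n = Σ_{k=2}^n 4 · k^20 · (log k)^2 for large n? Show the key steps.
S_n ~ 4 · n^21 · (log n)^2 / 21

By integral comparison, S_n = ∫_1^n 4 · x^20 · (log x)^2 dx + O(n^20 · (log n)^2). For the integral, the leading term of ∫_1^n x^20 (log x)^2 dx is n^21/21 · (log n)^2 (by repeated integration by parts; each step lowers the log-exponent and produces a relatively O(1/log n) correction). Hence S_n ~ 4 · n^21 · (log n)^2 / 21.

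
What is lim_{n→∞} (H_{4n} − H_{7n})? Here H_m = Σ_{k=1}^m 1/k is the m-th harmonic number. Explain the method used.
lim = ln(4/7)

Euler-Maclaurin gives H_m = ln m + γ + 1/(2m) + O(1/m^2). The γ and O(1/m) terms cancel in the difference:
  H_{4n} − H_{7n} = ln(4n) − ln(7n) + O(1/n) = ln(4/7) + O(1/n).
Hence the limit is ln(4/7).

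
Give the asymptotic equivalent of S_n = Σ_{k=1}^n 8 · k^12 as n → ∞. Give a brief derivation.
S_n ~ 8 · n^13 / 13

By integral comparison (Euler-Maclaurin), Σ_{k=1}^n 8 · k^12 = 8 · ∫_0^n x^12 dx + O(n^12) = 8 · n^13/13 + O(n^12). (Equivalently, Faulhaber's formula gives the same leading term.)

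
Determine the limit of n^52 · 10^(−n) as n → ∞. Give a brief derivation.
lim = 0

Exponentials with base > 1 dominate every fixed polynomial: for any fixed c, n^c / 10^n → 0 as n → ∞ (e.g. by the ratio test, or by writing 10^n = e^(n ln 10) and noting e^(n ln 10) / n^c → ∞). Hence n^52 · 10^(−n) = n^52 / 10^n → 0.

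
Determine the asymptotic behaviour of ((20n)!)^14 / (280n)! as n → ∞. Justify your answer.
((20n)!)^14/(280n)! ~ ((2π·20n)^(13/2) / sqrt(14)) · 14^(−14·20n)  →  0

Write N = 20n. Stirling: N! ~ sqrt(2π N)(N/e)^N and (14N)! ~ sqrt(2π·14N)·(14N/e)^(14N).
  (N!)^14/(14N)! ~ (2π N)^(14/2) (N/e)^(14N) / [sqrt(2π·14N) (14N/e)^(14N)]
     = (2π N)^(14/2) / sqrt(2π·14N) · (N/(14N))^(14N)
     = (2π N)^((14−1)/2) / sqrt(14) · 14^(−14N).
Since 14^14 > 1, the factor 14^(−14N) decays exponentially, so the ratio → 0. Substituting N = 20n gives the stated form.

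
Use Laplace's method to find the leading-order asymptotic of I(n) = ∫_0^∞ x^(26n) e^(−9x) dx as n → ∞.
I(n) ~ (sqrt(2π·26n) / 9) · (26n/(9e))^(26n)

Write the integrand as exp(26n ln x − 9x) and set f(x) = 26n ln x − 9x. Then f'(x) = 26n/x − 9 = 0 at x* = 26n/9, and f''(x*) = −26n/x*^2 = −9^2/(26n). Laplace's method (interior maximum) gives
  I(n) ~ e^(f(x*)) · sqrt(2π / |f''(x*)|)
        = exp(26n ln(26n/9) − 26n) · sqrt(2π · 26n / 9^2)
        = (26n/9)^(26n) e^(−26n) · sqrt(2π·26n) / 9
        = (sqrt(2π·26n) / 9) · (26n/(9e))^(26n).
This matches Γ(26n+1)/9^(26n+1) with Stirling applied to Γ.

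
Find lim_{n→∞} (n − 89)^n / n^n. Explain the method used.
lim = e^(−89)

Rewrite as (1 − 89/n)^(n). By the standard limit (1 + x/n)^n → e^x, we have (1 − 89/n)^n → e^(−89), and raising to the 1st power gives e^(−89).
More precisely, ln[(1 − 89/n)^(n)] = n · ln(1 − 89/n) = n · (-89/n + O(1/n^2)) = -89 + O(1/n) → -89.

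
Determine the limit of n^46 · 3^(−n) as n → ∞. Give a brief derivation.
lim = 0

Exponentials with base > 1 dominate every fixed polynomial: for any fixed c, n^c / 3^n → 0 as n → ∞ (e.g. by the ratio test, or by writing 3^n = e^(n ln 3) and noting e^(n ln 3) / n^c → ∞). Hence n^46 · 3^(−n) = n^46 / 3^n → 0.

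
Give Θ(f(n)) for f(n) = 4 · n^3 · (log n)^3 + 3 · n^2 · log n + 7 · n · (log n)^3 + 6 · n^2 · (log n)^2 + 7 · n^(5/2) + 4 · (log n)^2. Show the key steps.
f(n) ∈ Θ(n^3 · (log n)^3)

Compare the terms by growth order. For large n, n^a · (log n)^b dominates n^a' · (log n)^b' iff a > a', or (a = a' and b > b'). Ranking the 6 terms shows the dominant one is 4 · n^3 · (log n)^3. Hence f(n) ∈ Θ(n^3 · (log n)^3).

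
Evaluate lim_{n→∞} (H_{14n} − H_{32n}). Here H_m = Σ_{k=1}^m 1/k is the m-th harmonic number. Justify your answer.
lim = ln(14/32) = ln(7/16)

Euler-Maclaurin gives H_m = ln m + γ + 1/(2m) + O(1/m^2). The γ and O(1/m) terms cancel in the difference:
  H_{14n} − H_{32n} = ln(14n) − ln(32n) + O(1/n) = ln(14/32) + O(1/n).
Hence the limit is ln(14/32) = ln(7/16).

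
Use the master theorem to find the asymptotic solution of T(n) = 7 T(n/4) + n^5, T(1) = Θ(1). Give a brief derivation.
T(n) = Θ(n^5)

log_4 7 ≈ 1.404. f(n) = n^5 dominates n^(log_4 7) since 5 > 1.404, and the regularity condition a·f(n/b) = 7·(n/4)^5 = (7/1024)·n^5 ≤ c·f(n) holds with c = 7/1024 ≈ 0.00684 < 1. So this is Case 3: T(n) = Θ(f(n)) = Θ(n^5).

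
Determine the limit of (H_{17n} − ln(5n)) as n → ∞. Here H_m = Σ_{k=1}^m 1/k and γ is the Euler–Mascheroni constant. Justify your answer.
lim = ln(17/5) + γ

By Euler-Maclaurin, H_m = ln m + γ + O(1/m). So
  H_{17n} − ln(5n) = ln(17n) + γ − ln(5n) + O(1/n)
                       = ln(17/5) + γ + O(1/n).
Hence the limit is ln(17/5) + γ.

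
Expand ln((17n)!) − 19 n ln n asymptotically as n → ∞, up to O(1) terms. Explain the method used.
ln((17n)!) − 19 n ln n = −2 n ln n + 17(ln 17 − 1) n + (1/2) ln(2π·17n) + O(1/n)

Stirling: ln((17n)!) = 17n ln(17n) − 17n + (1/2) ln(2π·17n) + O(1/n).
Expand 17n ln(17n) = 17n (ln n + ln 17) = 17n ln n + 17n ln 17.
Subtract 19n ln n: leading term is (17 − 19) n ln n = −2 n ln n. The next term is 17n ln 17 − 17n = 17(ln 17 − 1) n. Then the (1/2) ln(2π·17n) correction.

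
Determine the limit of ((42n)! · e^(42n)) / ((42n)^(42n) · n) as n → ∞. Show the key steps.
lim = 0

Stirling: (42n)! ~ sqrt(2π·42n) · (42n/e)^(42n). Hence
  (42n)! · e^(42n) / (42n)^(42n) ~ sqrt(2π·42n).
Dividing by n: sqrt(2π·42n) / n = sqrt(2π·42) · n^((1−2)/2), so the expression behaves like sqrt(2π·42) · n^((1−2)/2) → 0.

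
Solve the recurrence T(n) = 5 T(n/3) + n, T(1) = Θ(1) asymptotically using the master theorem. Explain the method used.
T(n) = Θ(n^(log_3 5))

Master theorem: compare f(n) = n to n^(log_3 5) where log_3 5 ≈ 1.465. Since 1 < log_3 5, we have f(n) = O(n^(log_3 5 − ε)) for some ε > 0 — Case 1. Hence T(n) = Θ(n^(log_3 5)).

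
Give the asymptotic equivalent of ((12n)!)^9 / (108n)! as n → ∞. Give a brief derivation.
((12n)!)^9/(108n)! ~ ((2π·12n)^(8/2) / 3) · 9^(−9·12n)  →  0

Write N = 12n. Stirling: N! ~ sqrt(2π N)(N/e)^N and (9N)! ~ sqrt(2π·9N)·(9N/e)^(9N).
  (N!)^9/(9N)! ~ (2π N)^(9/2) (N/e)^(9N) / [sqrt(2π·9N) (9N/e)^(9N)]
     = (2π N)^(9/2) / sqrt(2π·9N) · (N/(9N))^(9N)
     = (2π N)^((9−1)/2) / 3 · 9^(−9N).
Since 9^9 > 1, the factor 9^(−9N) decays exponentially, so the ratio → 0. Substituting N = 12n gives the stated form.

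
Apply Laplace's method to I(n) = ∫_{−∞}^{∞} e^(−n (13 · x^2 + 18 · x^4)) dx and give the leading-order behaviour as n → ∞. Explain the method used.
I(n) ~ sqrt(π/(13n))

φ(x) = 13 · x^2 + 18 · x^4 has its unique global minimum at x* = 0 (since φ'(x) = 26x + 72x^3 = 0 only at x = 0 for real x with both coefficients positive, and φ → ∞ as |x| → ∞). At x* = 0, φ(0) = 0 and φ''(0) = 26. Laplace's method then gives
  I(n) ~ sqrt(2π / (n · φ''(0))) · e^(−n φ(0)) = sqrt(2π / (26n)) = sqrt(π/(13n)).
The 18 · x^4 term contributes only at subleading order (an O(1/n) relative correction).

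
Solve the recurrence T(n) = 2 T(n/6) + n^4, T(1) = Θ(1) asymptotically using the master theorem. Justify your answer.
T(n) = Θ(n^4)

log_6 2 ≈ 0.387. f(n) = n^4 dominates n^(log_6 2) since 4 > 0.387, and the regularity condition a·f(n/b) = 2·(n/6)^4 = (2/1296)·n^4 ≤ c·f(n) holds with c = 2/1296 ≈ 0.00154 < 1. So this is Case 3: T(n) = Θ(f(n)) = Θ(n^4).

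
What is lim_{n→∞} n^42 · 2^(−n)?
lim = 0

Exponentials with base > 1 dominate every fixed polynomial: for any fixed c, n^c / 2^n → 0 as n → ∞ (e.g. by the ratio test, or by writing 2^n = e^(n ln 2) and noting e^(n ln 2) / n^c → ∞). Hence n^42 · 2^(−n) = n^42 / 2^n → 0.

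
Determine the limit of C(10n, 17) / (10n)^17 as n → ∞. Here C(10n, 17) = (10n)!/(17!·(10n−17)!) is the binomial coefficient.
lim = 1/17! = 1/355687428096000

With N = 10n → ∞: C(N, 17) / N^17 = [N(N−1)…(N−16)] / (17! · N^17) = (1/17!) · 1 · (1 − 1/(10n)) · … · (1 − 16/(10n)). Each factor → 1 as N → ∞, so the limit is 1/17! = 1/355687428096000.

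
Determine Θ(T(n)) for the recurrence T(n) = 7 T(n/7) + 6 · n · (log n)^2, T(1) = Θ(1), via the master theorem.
T(n) = Θ(n · (log n)^3)

Here log_7 7 = 1 and f(n) = 6 · n · (log n)^2 = Θ(n^(log_7 7) · (log n)^2). This is the extended Case 2 of the master theorem (f matches the critical exponent up to log factors), giving T(n) = Θ(n^(log_7 7) · (log n)^(2+1)) = Θ(n · (log n)^3).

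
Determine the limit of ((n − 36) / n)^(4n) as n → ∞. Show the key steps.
lim = e^(−144)

Rewrite as (1 − 36/n)^(4n). By the standard limit (1 + x/n)^n → e^x, we have (1 − 36/n)^n → e^(−36), and raising to the 4th power gives e^(−144).
More precisely, ln[(1 − 36/n)^(4n)] = 4n · ln(1 − 36/n) = 4n · (-36/n + O(1/n^2)) = -144 + O(1/n) → -144.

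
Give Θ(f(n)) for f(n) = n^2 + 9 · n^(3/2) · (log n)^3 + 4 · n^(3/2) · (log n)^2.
f(n) ∈ Θ(n^2)

Compare the terms by growth order. For large n, n^a · (log n)^b dominates n^a' · (log n)^b' iff a > a', or (a = a' and b > b'). Ranking the 3 terms shows the dominant one is n^2. Hence f(n) ∈ Θ(n^2).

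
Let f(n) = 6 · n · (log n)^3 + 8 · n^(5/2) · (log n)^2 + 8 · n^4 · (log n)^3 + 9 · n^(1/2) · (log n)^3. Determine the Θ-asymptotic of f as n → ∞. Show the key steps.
f(n) ∈ Θ(n^4 · (log n)^3)

Compare the terms by growth order. For large n, n^a · (log n)^b dominates n^a' · (log n)^b' iff a > a', or (a = a' and b > b'). Ranking the 4 terms shows the dominant one is 8 · n^4 · (log n)^3. Hence f(n) ∈ Θ(n^4 · (log n)^3).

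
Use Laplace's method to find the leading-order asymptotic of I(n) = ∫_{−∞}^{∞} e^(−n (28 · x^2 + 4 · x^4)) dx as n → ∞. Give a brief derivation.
I(n) ~ sqrt(π/(28n))

φ(x) = 28 · x^2 + 4 · x^4 has its unique global minimum at x* = 0 (since φ'(x) = 56x + 16x^3 = 0 only at x = 0 for real x with both coefficients positive, and φ → ∞ as |x| → ∞). At x* = 0, φ(0) = 0 and φ''(0) = 56. Laplace's method then gives
  I(n) ~ sqrt(2π / (n · φ''(0))) · e^(−n φ(0)) = sqrt(2π / (56n)) = sqrt(π/(28n)).
The 4 · x^4 term contributes only at subleading order (an O(1/n) relative correction).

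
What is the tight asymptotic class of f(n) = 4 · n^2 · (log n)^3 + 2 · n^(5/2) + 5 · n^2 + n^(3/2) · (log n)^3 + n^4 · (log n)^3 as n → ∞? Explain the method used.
f(n) ∈ Θ(n^4 · (log n)^3)

Compare the terms by growth order. For large n, n^a · (log n)^b dominates n^a' · (log n)^b' iff a > a', or (a = a' and b > b'). Ranking the 5 terms shows the dominant one is n^4 · (log n)^3. Hence f(n) ∈ Θ(n^4 · (log n)^3).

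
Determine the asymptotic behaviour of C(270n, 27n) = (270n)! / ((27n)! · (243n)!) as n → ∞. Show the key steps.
C(270n, 27n) ~ (10000000000/387420489)^(27n) · sqrt(5/(9π·27n))

Write N = 27n. Apply Stirling to each factorial:
  (10N)! ~ sqrt(2π·10N) · (10N/e)^(10N),
  N! ~ sqrt(2π N) · (N/e)^N,
  (9N)! ~ sqrt(2π·9N) · (9N/e)^(9N).
The exponential factors combine to (10N)^(10N) / (N^N · (9N)^(9N)) = 10^(10N)/9^(9N) = (10^10/9^9)^N = (10000000000/387420489)^N.
The square-root prefactors combine to sqrt(2π·10N) / (sqrt(2π N)·sqrt(2π·9N)) = sqrt(10 / (2π·9·N)) = sqrt(5/(9π·27n)).
Substituting N = 27n: C(270n, 27n) ~ (10000000000/387420489)^(27n) · sqrt(5/(9π·27n)).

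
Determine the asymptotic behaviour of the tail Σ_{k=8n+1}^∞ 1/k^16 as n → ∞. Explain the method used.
Σ_{k>8n} 1/k^16 ~ 1/(15 · (8n)^15)

Compare to the integral: ∫_{8n}^∞ x^(−16) dx = [−x^(−15)/15]_{8n}^∞ = 1/((16−1)·(8n)^15). Euler-Maclaurin then gives
  Σ_{k>8n} 1/k^16 = ∫_{8n}^∞ dx/x^16 − 1/(2·(8n)^16) + O(1/(8n)^17).
(Equivalently this is ζ(16) − Σ_{k≤8n} 1/k^16.)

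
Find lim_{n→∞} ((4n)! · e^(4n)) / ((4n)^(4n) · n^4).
lim = 0

Stirling: (4n)! ~ sqrt(2π·4n) · (4n/e)^(4n). Hence
  (4n)! · e^(4n) / (4n)^(4n) ~ sqrt(2π·4n).
Dividing by n^4: sqrt(2π·4n) / n^4 = sqrt(2π·4) · n^((1−8)/2), so the expression behaves like sqrt(2π·4) · n^((1−8)/2) → 0.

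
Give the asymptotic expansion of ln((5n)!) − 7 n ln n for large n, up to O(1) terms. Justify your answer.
ln((5n)!) − 7 n ln n = −2 n ln n + 5(ln 5 − 1) n + (1/2) ln(2π·5n) + O(1/n)

Stirling: ln((5n)!) = 5n ln(5n) − 5n + (1/2) ln(2π·5n) + O(1/n).
Expand 5n ln(5n) = 5n (ln n + ln 5) = 5n ln n + 5n ln 5.
Subtract 7n ln n: leading term is (5 − 7) n ln n = −2 n ln n. The next term is 5n ln 5 − 5n = 5(ln 5 − 1) n. Then the (1/2) ln(2π·5n) correction.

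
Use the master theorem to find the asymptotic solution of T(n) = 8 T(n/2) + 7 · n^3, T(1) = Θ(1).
T(n) = Θ(n^3 log n)

log_2 8 = 3, and f(n) = 7 · n^3 = Θ(n^(log_2 8)). This is Case 2 of the master theorem: T(n) = Θ(f(n) · log n) = Θ(n^3 log n).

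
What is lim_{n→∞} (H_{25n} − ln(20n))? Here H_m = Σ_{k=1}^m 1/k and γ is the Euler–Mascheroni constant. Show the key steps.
lim = ln(5/4) + γ

By Euler-Maclaurin, H_m = ln m + γ + O(1/m). So
  H_{25n} − ln(20n) = ln(25n) + γ − ln(20n) + O(1/n)
                       = ln(25/20) + γ + O(1/n).
Hence the limit is ln(25/20) + γ (= ln(5/4)).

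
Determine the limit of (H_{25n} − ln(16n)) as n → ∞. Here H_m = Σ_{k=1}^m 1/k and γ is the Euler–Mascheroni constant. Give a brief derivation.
lim = ln(25/16) + γ

By Euler-Maclaurin, H_m = ln m + γ + O(1/m). So
  H_{25n} − ln(16n) = ln(25n) + γ − ln(16n) + O(1/n)
                       = ln(25/16) + γ + O(1/n).
Hence the limit is ln(25/16) + γ.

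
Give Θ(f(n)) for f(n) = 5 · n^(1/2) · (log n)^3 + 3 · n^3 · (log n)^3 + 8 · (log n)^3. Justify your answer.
f(n) ∈ Θ(n^3 · (log n)^3)

Compare the terms by growth order. For large n, n^a · (log n)^b dominates n^a' · (log n)^b' iff a > a', or (a = a' and b > b'). Ranking the 3 terms shows the dominant one is 3 · n^3 · (log n)^3. Hence f(n) ∈ Θ(n^3 · (log n)^3).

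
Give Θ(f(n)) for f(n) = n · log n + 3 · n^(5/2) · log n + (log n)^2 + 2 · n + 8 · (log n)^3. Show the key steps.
f(n) ∈ Θ(n^(5/2) · log n)

Compare the terms by growth order. For large n, n^a · (log n)^b dominates n^a' · (log n)^b' iff a > a', or (a = a' and b > b'). Ranking the 5 terms shows the dominant one is 3 · n^(5/2) · log n. Hence f(n) ∈ Θ(n^(5/2) · log n).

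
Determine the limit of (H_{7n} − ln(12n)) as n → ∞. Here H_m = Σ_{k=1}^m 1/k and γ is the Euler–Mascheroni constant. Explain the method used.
lim = ln(7/12) + γ

By Euler-Maclaurin, H_m = ln m + γ + O(1/m). So
  H_{7n} − ln(12n) = ln(7n) + γ − ln(12n) + O(1/n)
                       = ln(7/12) + γ + O(1/n).
Hence the limit is ln(7/12) + γ.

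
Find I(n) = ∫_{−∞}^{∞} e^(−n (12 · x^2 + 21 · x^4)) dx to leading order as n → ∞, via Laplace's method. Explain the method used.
I(n) ~ sqrt(π/(12n))

φ(x) = 12 · x^2 + 21 · x^4 has its unique global minimum at x* = 0 (since φ'(x) = 24x + 84x^3 = 0 only at x = 0 for real x with both coefficients positive, and φ → ∞ as |x| → ∞). At x* = 0, φ(0) = 0 and φ''(0) = 24. Laplace's method then gives
  I(n) ~ sqrt(2π / (n · φ''(0))) · e^(−n φ(0)) = sqrt(2π / (24n)) = sqrt(π/(12n)).
The 21 · x^4 term contributes only at subleading order (an O(1/n) relative correction).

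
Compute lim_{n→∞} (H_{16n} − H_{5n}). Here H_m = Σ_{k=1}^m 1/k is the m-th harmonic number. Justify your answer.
lim = ln(16/5)

Euler-Maclaurin gives H_m = ln m + γ + 1/(2m) + O(1/m^2). The γ and O(1/m) terms cancel in the difference:
  H_{16n} − H_{5n} = ln(16n) − ln(5n) + O(1/n) = ln(16/5) + O(1/n).
Hence the limit is ln(16/5).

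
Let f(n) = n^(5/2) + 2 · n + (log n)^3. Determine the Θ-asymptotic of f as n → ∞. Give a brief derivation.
f(n) ∈ Θ(n^(5/2))

Compare the terms by growth order. For large n, n^a · (log n)^b dominates n^a' · (log n)^b' iff a > a', or (a = a' and b > b'). Ranking the 3 terms shows the dominant one is n^(5/2). Hence f(n) ∈ Θ(n^(5/2)).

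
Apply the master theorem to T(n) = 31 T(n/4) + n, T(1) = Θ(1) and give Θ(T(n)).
T(n) = Θ(n^(log_4 31))

Master theorem: compare f(n) = n to n^(log_4 31) where log_4 31 ≈ 2.477. Since 1 < log_4 31, we have f(n) = O(n^(log_4 31 − ε)) for some ε > 0 — Case 1. Hence T(n) = Θ(n^(log_4 31)).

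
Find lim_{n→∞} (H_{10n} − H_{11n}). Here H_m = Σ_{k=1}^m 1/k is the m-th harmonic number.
lim = ln(10/11)

Euler-Maclaurin gives H_m = ln m + γ + 1/(2m) + O(1/m^2). The γ and O(1/m) terms cancel in the difference:
  H_{10n} − H_{11n} = ln(10n) − ln(11n) + O(1/n) = ln(10/11) + O(1/n).
Hence the limit is ln(10/11).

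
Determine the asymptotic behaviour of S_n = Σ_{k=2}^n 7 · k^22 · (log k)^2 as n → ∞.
S_n ~ 7 · n^23 · (log n)^2 / 23

By integral comparison, S_n = ∫_1^n 7 · x^22 · (log x)^2 dx + O(n^22 · (log n)^2). For the integral, the leading term of ∫_1^n x^22 (log x)^2 dx is n^23/23 · (log n)^2 (by repeated integration by parts; each step lowers the log-exponent and produces a relatively O(1/log n) correction). Hence S_n ~ 7 · n^23 · (log n)^2 / 23.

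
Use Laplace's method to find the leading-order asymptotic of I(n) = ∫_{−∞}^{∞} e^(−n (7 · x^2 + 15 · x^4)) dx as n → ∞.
I(n) ~ sqrt(π/(7n))

φ(x) = 7 · x^2 + 15 · x^4 has its unique global minimum at x* = 0 (since φ'(x) = 14x + 60x^3 = 0 only at x = 0 for real x with both coefficients positive, and φ → ∞ as |x| → ∞). At x* = 0, φ(0) = 0 and φ''(0) = 14. Laplace's method then gives
  I(n) ~ sqrt(2π / (n · φ''(0))) · e^(−n φ(0)) = sqrt(2π / (14n)) = sqrt(π/(7n)).
The 15 · x^4 term contributes only at subleading order (an O(1/n) relative correction).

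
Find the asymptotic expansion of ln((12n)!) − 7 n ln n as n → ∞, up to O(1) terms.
ln((12n)!) − 7 n ln n = 5 n ln n + 12(ln 12 − 1) n + (1/2) ln(2π·12n) + O(1/n)

Stirling: ln((12n)!) = 12n ln(12n) − 12n + (1/2) ln(2π·12n) + O(1/n).
Expand 12n ln(12n) = 12n (ln n + ln 12) = 12n ln n + 12n ln 12.
Subtract 7n ln n: leading term is (12 − 7) n ln n = 5 n ln n. The next term is 12n ln 12 − 12n = 12(ln 12 − 1) n. Then the (1/2) ln(2π·12n) correction.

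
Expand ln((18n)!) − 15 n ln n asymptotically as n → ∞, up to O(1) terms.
ln((18n)!) − 15 n ln n = 3 n ln n + 18(ln 18 − 1) n + (1/2) ln(2π·18n) + O(1/n)

Stirling: ln((18n)!) = 18n ln(18n) − 18n + (1/2) ln(2π·18n) + O(1/n).
Expand 18n ln(18n) = 18n (ln n + ln 18) = 18n ln n + 18n ln 18.
Subtract 15n ln n: leading term is (18 − 15) n ln n = 3 n ln n. The next term is 18n ln 18 − 18n = 18(ln 18 − 1) n. Then the (1/2) ln(2π·18n) correction.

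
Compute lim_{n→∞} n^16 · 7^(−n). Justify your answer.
lim = 0

Exponentials with base > 1 dominate every fixed polynomial: for any fixed c, n^c / 7^n → 0 as n → ∞ (e.g. by the ratio test, or by writing 7^n = e^(n ln 7) and noting e^(n ln 7) / n^c → ∞). Hence n^16 · 7^(−n) = n^16 / 7^n → 0.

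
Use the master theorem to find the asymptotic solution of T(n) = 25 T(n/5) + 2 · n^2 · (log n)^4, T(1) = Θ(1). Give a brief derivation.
T(n) = Θ(n^2 · (log n)^5)

Here log_5 25 = 2 and f(n) = 2 · n^2 · (log n)^4 = Θ(n^(log_5 25) · (log n)^4). This is the extended Case 2 of the master theorem (f matches the critical exponent up to log factors), giving T(n) = Θ(n^(log_5 25) · (log n)^(4+1)) = Θ(n^2 · (log n)^5).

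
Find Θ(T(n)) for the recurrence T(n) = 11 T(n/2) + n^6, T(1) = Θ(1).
T(n) = Θ(n^6)

log_2 11 ≈ 3.459. f(n) = n^6 dominates n^(log_2 11) since 6 > 3.459, and the regularity condition a·f(n/b) = 11·(n/2)^6 = (11/64)·n^6 ≤ c·f(n) holds with c = 11/64 ≈ 0.172 < 1. So this is Case 3: T(n) = Θ(f(n)) = Θ(n^6).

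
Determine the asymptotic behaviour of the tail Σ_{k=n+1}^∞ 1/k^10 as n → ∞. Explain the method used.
Σ_{k>n} 1/k^10 ~ 1/(9 · n^9)

Compare to the integral: ∫_{n}^∞ x^(−10) dx = [−x^(−9)/9]_{n}^∞ = 1/((10−1)·n^9). Euler-Maclaurin then gives
  Σ_{k>n} 1/k^10 = ∫_{n}^∞ dx/x^10 − 1/(2·n^10) + O(1/n^11).
(Equivalently this is ζ(10) − Σ_{k≤n} 1/k^10.)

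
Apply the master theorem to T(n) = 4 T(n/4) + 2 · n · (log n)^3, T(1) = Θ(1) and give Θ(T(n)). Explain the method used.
T(n) = Θ(n · (log n)^4)

Here log_4 4 = 1 and f(n) = 2 · n · (log n)^3 = Θ(n^(log_4 4) · (log n)^3). This is the extended Case 2 of the master theorem (f matches the critical exponent up to log factors), giving T(n) = Θ(n^(log_4 4) · (log n)^(3+1)) = Θ(n · (log n)^4).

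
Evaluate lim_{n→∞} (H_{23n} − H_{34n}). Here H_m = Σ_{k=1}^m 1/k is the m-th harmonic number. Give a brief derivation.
lim = ln(23/34)

Euler-Maclaurin gives H_m = ln m + γ + 1/(2m) + O(1/m^2). The γ and O(1/m) terms cancel in the difference:
  H_{23n} − H_{34n} = ln(23n) − ln(34n) + O(1/n) = ln(23/34) + O(1/n).
Hence the limit is ln(23/34).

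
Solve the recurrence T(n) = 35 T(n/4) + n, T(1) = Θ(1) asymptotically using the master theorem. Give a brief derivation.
T(n) = Θ(n^(log_4 35))

Master theorem: compare f(n) = n to n^(log_4 35) where log_4 35 ≈ 2.565. Since 1 < log_4 35, we have f(n) = O(n^(log_4 35 − ε)) for some ε > 0 — Case 1. Hence T(n) = Θ(n^(log_4 35)).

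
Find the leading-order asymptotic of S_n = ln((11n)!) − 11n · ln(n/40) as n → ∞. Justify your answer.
S_n ~ 11n · (ln 440 − 1) + O(ln n)

Stirling: ln((11n)!) = 11n ln(11n) − 11n + O(ln n).
  S_n = 11n ln(11n) − 11n − 11n ln(n/40) + O(ln n)
      = 11n ln(11n) − 11n ln n + 11n ln 40 − 11n + O(ln n)
      = 11n ln 11 + 11n ln 40 − 11n + O(ln n)
      = 11n (ln 440 − 1) + O(ln n).
Numerically ln(440) − 1 ≈ 5.0868.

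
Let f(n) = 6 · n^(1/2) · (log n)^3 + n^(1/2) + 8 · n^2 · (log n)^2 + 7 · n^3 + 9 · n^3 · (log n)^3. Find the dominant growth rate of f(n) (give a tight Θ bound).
f(n) ∈ Θ(n^3 · (log n)^3)

Compare the terms by growth order. For large n, n^a · (log n)^b dominates n^a' · (log n)^b' iff a > a', or (a = a' and b > b'). Ranking the 5 terms shows the dominant one is 9 · n^3 · (log n)^3. Hence f(n) ∈ Θ(n^3 · (log n)^3).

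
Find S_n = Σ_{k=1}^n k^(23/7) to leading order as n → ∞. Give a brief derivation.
S_n ~ (7/30) · n^(30/7)

Integral comparison: Σ_{k=1}^n k^(23/7) = ∫_0^n x^(23/7) dx + O(n^(23/7)). The integral is n^(1 + 23/7) / (1 + 23/7) = n^((23+7)/7) / ((23+7)/7) = (7/30) · n^(30/7).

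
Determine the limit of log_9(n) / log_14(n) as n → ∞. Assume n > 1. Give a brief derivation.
lim = ln(14) / ln(9) = log_9(14)

Change of base: log_9(n) = ln n / ln 9 and log_14(n) = ln n / ln 14. The ratio is (ln n / ln 9) · (ln 14 / ln n) = ln 14 / ln 9, a constant independent of n. So the limit is ln 14 / ln 9 = log_9(14).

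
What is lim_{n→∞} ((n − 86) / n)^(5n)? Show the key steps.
lim = e^(−430)

Rewrite as (1 − 86/n)^(5n). By the standard limit (1 + x/n)^n → e^x, we have (1 − 86/n)^n → e^(−86), and raising to the 5th power gives e^(−430).
More precisely, ln[(1 − 86/n)^(5n)] = 5n · ln(1 − 86/n) = 5n · (-86/n + O(1/n^2)) = -430 + O(1/n) → -430.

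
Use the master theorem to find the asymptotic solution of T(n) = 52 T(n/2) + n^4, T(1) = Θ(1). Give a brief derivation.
T(n) = Θ(n^(log_2 52))

Master theorem: compare f(n) = n^4 to n^(log_2 52) where log_2 52 ≈ 5.700. Since 4 < log_2 52, we have f(n) = O(n^(log_2 52 − ε)) for some ε > 0 — Case 1. Hence T(n) = Θ(n^(log_2 52)).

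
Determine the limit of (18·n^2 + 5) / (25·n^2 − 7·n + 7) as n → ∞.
lim = 18/25

For large n the leading n^2 terms dominate both numerator and denominator. Dividing top and bottom by n^2, every other term tends to 0, leaving 18/25.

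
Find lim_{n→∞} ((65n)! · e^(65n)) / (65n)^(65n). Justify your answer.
lim = ∞

Stirling: (65n)! ~ sqrt(2π·65n) · (65n/e)^(65n). Hence
  (65n)! · e^(65n) / (65n)^(65n) ~ sqrt(2π·65n) = sqrt(2π·65) · sqrt(n) → ∞.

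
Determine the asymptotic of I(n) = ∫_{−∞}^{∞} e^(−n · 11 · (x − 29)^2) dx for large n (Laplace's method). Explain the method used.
I(n) = sqrt(π/(11n))

Here φ(x) = 11 · (x − 29)^2 has its unique minimum at x* = 29 with φ(x*) = 0 and φ''(x*) = 22. Laplace's method gives
  I(n) ~ e^(−n φ(x*)) · sqrt(2π / (n · φ''(x*))) = sqrt(2π / (22n)) = sqrt(π/(11n)).
This is exact: substituting u = (x − 29)·sqrt(11n) gives I(n) = (1/sqrt(11n)) ∫_{−∞}^{∞} e^(−u^2) du = sqrt(π/(11n)).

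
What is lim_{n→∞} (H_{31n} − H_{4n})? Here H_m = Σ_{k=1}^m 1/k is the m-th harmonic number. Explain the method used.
lim = ln(31/4)

Euler-Maclaurin gives H_m = ln m + γ + 1/(2m) + O(1/m^2). The γ and O(1/m) terms cancel in the difference:
  H_{31n} − H_{4n} = ln(31n) − ln(4n) + O(1/n) = ln(31/4) + O(1/n).
Hence the limit is ln(31/4).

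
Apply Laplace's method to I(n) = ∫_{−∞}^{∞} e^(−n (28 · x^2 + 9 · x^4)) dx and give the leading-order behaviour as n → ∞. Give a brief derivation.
I(n) ~ sqrt(π/(28n))

φ(x) = 28 · x^2 + 9 · x^4 has its unique global minimum at x* = 0 (since φ'(x) = 56x + 36x^3 = 0 only at x = 0 for real x with both coefficients positive, and φ → ∞ as |x| → ∞). At x* = 0, φ(0) = 0 and φ''(0) = 56. Laplace's method then gives
  I(n) ~ sqrt(2π / (n · φ''(0))) · e^(−n φ(0)) = sqrt(2π / (56n)) = sqrt(π/(28n)).
The 9 · x^4 term contributes only at subleading order (an O(1/n) relative correction).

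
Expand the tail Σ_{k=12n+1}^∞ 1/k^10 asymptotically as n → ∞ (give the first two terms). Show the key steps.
Σ_{k>12n} 1/k^10 = 1/(9 · (12n)^9) − 1/(2 · (12n)^10) + O(1/(12n)^11)

Compare to the integral: ∫_{12n}^∞ x^(−10) dx = [−x^(−9)/9]_{12n}^∞ = 1/((10−1)·(12n)^9). The Euler-Maclaurin correction adds −f(12n)/2 = −1/(2·(12n)^10). Euler-Maclaurin then gives
  Σ_{k>12n} 1/k^10 = ∫_{12n}^∞ dx/x^10 − 1/(2·(12n)^10) + O(1/(12n)^11).
(Equivalently this is ζ(10) − Σ_{k≤12n} 1/k^10.)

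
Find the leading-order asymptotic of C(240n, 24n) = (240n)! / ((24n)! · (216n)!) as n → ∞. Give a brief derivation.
C(240n, 24n) ~ (10000000000/387420489)^(24n) · sqrt(5/(9π·24n))

Write N = 24n. Apply Stirling to each factorial:
  (10N)! ~ sqrt(2π·10N) · (10N/e)^(10N),
  N! ~ sqrt(2π N) · (N/e)^N,
  (9N)! ~ sqrt(2π·9N) · (9N/e)^(9N).
The exponential factors combine to (10N)^(10N) / (N^N · (9N)^(9N)) = 10^(10N)/9^(9N) = (10^10/9^9)^N = (10000000000/387420489)^N.
The square-root prefactors combine to sqrt(2π·10N) / (sqrt(2π N)·sqrt(2π·9N)) = sqrt(10 / (2π·9·N)) = sqrt(5/(9π·24n)).
Substituting N = 24n: C(240n, 24n) ~ (10000000000/387420489)^(24n) · sqrt(5/(9π·24n)).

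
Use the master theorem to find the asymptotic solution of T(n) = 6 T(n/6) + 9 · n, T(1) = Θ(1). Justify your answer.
T(n) = Θ(n log n)

log_6 6 = 1, and f(n) = 9 · n = Θ(n^(log_6 6)). This is Case 2 of the master theorem: T(n) = Θ(f(n) · log n) = Θ(n log n).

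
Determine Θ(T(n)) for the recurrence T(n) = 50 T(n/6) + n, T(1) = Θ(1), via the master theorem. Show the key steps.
T(n) = Θ(n^(log_6 50))

Master theorem: compare f(n) = n to n^(log_6 50) where log_6 50 ≈ 2.183. Since 1 < log_6 50, we have f(n) = O(n^(log_6 50 − ε)) for some ε > 0 — Case 1. Hence T(n) = Θ(n^(log_6 50)).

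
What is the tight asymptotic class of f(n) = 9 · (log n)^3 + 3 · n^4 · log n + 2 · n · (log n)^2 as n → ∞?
f(n) ∈ Θ(n^4 · log n)

Compare the terms by growth order. For large n, n^a · (log n)^b dominates n^a' · (log n)^b' iff a > a', or (a = a' and b > b'). Ranking the 3 terms shows the dominant one is 3 · n^4 · log n. Hence f(n) ∈ Θ(n^4 · log n).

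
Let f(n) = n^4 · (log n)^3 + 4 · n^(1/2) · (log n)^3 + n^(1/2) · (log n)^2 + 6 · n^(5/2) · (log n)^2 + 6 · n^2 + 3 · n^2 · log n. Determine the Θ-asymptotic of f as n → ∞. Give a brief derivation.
f(n) ∈ Θ(n^4 · (log n)^3)

Compare the terms by growth order. For large n, n^a · (log n)^b dominates n^a' · (log n)^b' iff a > a', or (a = a' and b > b'). Ranking the 6 terms shows the dominant one is n^4 · (log n)^3. Hence f(n) ∈ Θ(n^4 · (log n)^3).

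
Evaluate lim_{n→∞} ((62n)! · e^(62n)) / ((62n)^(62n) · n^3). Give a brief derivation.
lim = 0

Stirling: (62n)! ~ sqrt(2π·62n) · (62n/e)^(62n). Hence
  (62n)! · e^(62n) / (62n)^(62n) ~ sqrt(2π·62n).
Dividing by n^3: sqrt(2π·62n) / n^3 = sqrt(2π·62) · n^((1−6)/2), so the expression behaves like sqrt(2π·62) · n^((1−6)/2) → 0.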